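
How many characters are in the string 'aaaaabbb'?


String: 'aaaaabbb'
Counting characters:
  'a' appears 5 time(s)
  'b' appears 3 time(s)
Total length = 5 + 3 = 8

8


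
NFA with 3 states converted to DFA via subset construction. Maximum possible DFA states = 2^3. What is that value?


NFA has 3 states
Subset construction: each DFA state = subset of NFA states
Maximum subsets = 2^3
2^3 = 8

8


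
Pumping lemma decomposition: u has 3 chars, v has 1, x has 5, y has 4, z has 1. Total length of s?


|s| = |u| + |v| + |x| + |y| + |z|
= 3 + 1 + 5 + 4 + 1
= 4 + 5 + 5
= 9 + 5
= 14

14


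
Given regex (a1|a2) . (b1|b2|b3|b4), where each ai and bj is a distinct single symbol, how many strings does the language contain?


First group: 2 alternatives
Second group: 4 alternatives
Concatenation: each choice from group 1 pairs with each from group 2
Total = 2 x 4 = 8

8


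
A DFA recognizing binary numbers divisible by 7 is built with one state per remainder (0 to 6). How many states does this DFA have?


Divisibility by 7 is tracked via the remainder mod 7: 0, 1, ..., 6
The construction assigns one state to each remainder
Number of remainders = 7

7


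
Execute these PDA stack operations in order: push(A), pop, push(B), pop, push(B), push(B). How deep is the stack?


Tracing stack operations:
  push(A) -> stack = [A], depth=1
  pop -> removed A, stack = [], depth=0
  push(B) -> stack = [B], depth=1
  pop -> removed B, stack = [], depth=0
  push(B) -> stack = [B], depth=1
  push(B) -> stack = [B,B], depth=2
Final depth = 2

2


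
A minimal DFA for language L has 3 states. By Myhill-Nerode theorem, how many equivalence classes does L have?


Myhill-Nerode theorem:
Number of equivalence classes = number of states in minimal DFA
Minimal DFA states = 3
Therefore equivalence classes = 3

3


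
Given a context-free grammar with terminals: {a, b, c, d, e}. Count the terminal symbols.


Terminal symbols: a, b, c, d, e
Counting each: a (#1), b (#2), c (#3), d (#4), e (#5)
Total = 5

5


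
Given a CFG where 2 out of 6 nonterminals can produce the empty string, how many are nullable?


Nonterminals: {S, A, B, C, D, E}
A nonterminal is nullable if it can derive epsilon
Counting nullable nonterminals: 2
Total nullable = 2

2


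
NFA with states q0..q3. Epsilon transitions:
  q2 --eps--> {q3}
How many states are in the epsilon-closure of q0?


Starting from q0
Initialize closure = {q0}
q0 has no outgoing epsilon transitions -> nothing to add
Final closure: {q0}
Size = 1

1


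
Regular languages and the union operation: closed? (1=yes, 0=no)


Regular languages are closed under all standard operations:
- Union: Yes (product construction)
- Intersection: Yes (product construction)
- Complement: Yes (swap accept/reject)
- Concatenation: Yes (NFA construction)
Operation: union -> Closed

1


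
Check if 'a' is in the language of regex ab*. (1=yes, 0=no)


Pattern: ab*
String: 'a'
Pattern requires: exactly one 'a' followed by zero or more 'b's
First char is 'a' -> OK
Rest '': all b's? Yes
Result: 1

1


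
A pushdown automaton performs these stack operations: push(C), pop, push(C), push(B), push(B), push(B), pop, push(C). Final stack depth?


Tracing stack operations:
  push(C) -> stack = [C], depth=1
  pop -> removed C, stack = [], depth=0
  push(C) -> stack = [C], depth=1
  push(B) -> stack = [C,B], depth=2
  push(B) -> stack = [C,B,B], depth=3
  push(B) -> stack = [C,B,B,B], depth=4
  pop -> removed B, stack = [C,B,B], depth=3
  push(C) -> stack = [C,B,B,C], depth=4
Final depth = 4

4


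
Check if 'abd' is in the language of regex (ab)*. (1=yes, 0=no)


Pattern: (ab)*
String: 'abd'
Pattern requires: zero or more repetitions of 'ab'
Length 3 is odd -> cannot be (ab)* -> no match
Result: 0

0


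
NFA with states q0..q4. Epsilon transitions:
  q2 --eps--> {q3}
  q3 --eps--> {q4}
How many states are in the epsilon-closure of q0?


Starting from q0
Initialize closure = {q0}
q0 has no outgoing epsilon transitions -> nothing to add
Final closure: {q0}
Size = 1

1


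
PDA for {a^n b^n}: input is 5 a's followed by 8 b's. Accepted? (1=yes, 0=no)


Language requires equal numbers of a's and b's
PDA pushes for each 'a', pops for each 'b'
Number of a's = 5
Number of b's = 8
5 != 8 -> Reject

0


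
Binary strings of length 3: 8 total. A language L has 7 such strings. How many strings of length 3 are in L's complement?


Alphabet: {0,1}
String length: 3
Total strings of length 3 = 2^3 = 8
Strings in L = 7
Complement = total - |L|
= 8 - 7
= 1

1


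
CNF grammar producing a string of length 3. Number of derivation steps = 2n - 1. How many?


Chomsky Normal Form derivation:
String length n = 3
Each step either:
  - Splits a nonterminal into two (n-1 such steps)
  - Converts a nonterminal to terminal (n such steps)
Total = (n-1) + n = 2n - 1
= 2(3) - 1
= 6 - 1
= 5

5


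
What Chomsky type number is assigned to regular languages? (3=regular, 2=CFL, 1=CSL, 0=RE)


Chomsky hierarchy levels:
  Type 3: Regular (DFA/NFA/regex)
  Type 2: Context-free (PDA)
  Type 1: Context-sensitive
  Type 0: Recursively enumerable (TM)
'regular' corresponds to Type 3

3


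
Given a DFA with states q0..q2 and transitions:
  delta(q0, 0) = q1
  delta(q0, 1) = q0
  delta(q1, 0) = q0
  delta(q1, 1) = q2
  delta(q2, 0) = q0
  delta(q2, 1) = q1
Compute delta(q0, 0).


Looking up transition function:
delta(q0, 0) in the table
Row: q0, Column: 0
Result: q1

q1


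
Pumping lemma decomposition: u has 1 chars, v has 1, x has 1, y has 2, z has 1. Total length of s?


|s| = |u| + |v| + |x| + |y| + |z|
= 1 + 1 + 1 + 2 + 1
= 2 + 1 + 3
= 3 + 3
= 6

6


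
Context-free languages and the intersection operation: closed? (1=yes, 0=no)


CFL closure properties:
  Closed under: union, concatenation, Kleene star
  NOT closed under: intersection, complement
Operation 'intersection' is in not-closed list -> No (not closed)

0


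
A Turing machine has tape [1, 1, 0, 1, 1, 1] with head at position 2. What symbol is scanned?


Tape: [1, 1, 0, 1, 1, 1]
Positions: 0 1 2 3 4 5
Values:    1 1 0 1 1 1
Head at position 2
tape[2] = 0

0


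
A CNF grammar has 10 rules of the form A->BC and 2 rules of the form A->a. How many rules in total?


CNF allows two rule forms:
  A -> BC (binary): 10 rules
  A -> a (terminal): 2 rules
Total = 10 + 2 = 12

12


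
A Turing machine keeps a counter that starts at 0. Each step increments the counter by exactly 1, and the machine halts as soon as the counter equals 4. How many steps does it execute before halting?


Counter starts at 0. Counting sequence:
  Step 1: counter = 1
  Step 2: counter = 2
  Step 3: counter = 3
  Step 4: counter = 4
Counter reached 4 -> halt
Total steps = 4

4


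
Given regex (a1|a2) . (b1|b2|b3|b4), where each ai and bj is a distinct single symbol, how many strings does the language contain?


First group: 2 alternatives
Second group: 4 alternatives
Concatenation: each choice from group 1 pairs with each from group 2
Total = 2 x 4 = 8

8


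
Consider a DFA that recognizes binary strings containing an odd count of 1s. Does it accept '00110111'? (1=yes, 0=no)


DFA has 2 states: q_even (start, accept=no) and q_odd
Processing string '00110111' character by character:
  Position 0: read '0', 1-count=0 -> q_even (no change)
  Position 1: read '0', 1-count=0 -> q_even (no change)
  Position 2: read '1', 1-count=1 -> q_odd
  Position 3: read '1', 1-count=2 -> q_even
  Position 4: read '0', 1-count=2 -> q_even (no change)
  Position 5: read '1', 1-count=3 -> q_odd
  Position 6: read '1', 1-count=4 -> q_even
  Position 7: read '1', 1-count=5 -> q_odd
Final state: q_odd, total 1s = 5 (odd); the DFA requires an odd count -> accept

1


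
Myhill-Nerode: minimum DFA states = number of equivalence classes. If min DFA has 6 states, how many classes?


Myhill-Nerode theorem:
Number of equivalence classes = number of states in minimal DFA
Minimal DFA states = 6
Therefore equivalence classes = 6

6


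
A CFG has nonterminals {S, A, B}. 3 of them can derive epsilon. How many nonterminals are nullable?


Nonterminals: {S, A, B}
A nonterminal is nullable if it can derive epsilon
Counting nullable nonterminals: 3
Total nullable = 3

3


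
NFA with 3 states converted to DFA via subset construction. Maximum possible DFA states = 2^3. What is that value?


NFA has 3 states
Subset construction: each DFA state = subset of NFA states
Maximum subsets = 2^3
2^3 = 8

8


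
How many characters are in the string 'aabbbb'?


String: 'aabbbb'
Counting characters:
  'a' appears 2 time(s)
  'b' appears 4 time(s)
Total length = 2 + 4 = 6

6


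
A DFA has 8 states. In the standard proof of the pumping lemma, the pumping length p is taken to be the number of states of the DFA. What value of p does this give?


Pumping lemma for regular languages (standard proof):
Take p = |Q|, the number of DFA states.
Any string of length >= |Q| passes through |Q|+1 states while reading its first |Q| symbols,
so by pigeonhole some state repeats, giving the loop that can be pumped.
Here |Q| = 8
Therefore the proof uses p = 8

8


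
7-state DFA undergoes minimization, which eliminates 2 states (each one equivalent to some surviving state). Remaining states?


Original DFA: 7 states
Redundant states removed: 2
Minimized states = original - removed
= 7 - 2
= 5

5


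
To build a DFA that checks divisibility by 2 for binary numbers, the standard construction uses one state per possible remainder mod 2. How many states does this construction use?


Divisibility by 2 is tracked via the remainder mod 2: 0, 1, ..., 1
The construction assigns one state to each remainder
Number of remainders = 2

2


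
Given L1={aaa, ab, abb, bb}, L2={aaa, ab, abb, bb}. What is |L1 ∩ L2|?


L1 = {aaa, ab, abb, bb}
L2 = {aaa, ab, abb, bb}
Checking each string in L1 against L2:
  'aaa': in L2? Yes
  'ab': in L2? Yes
  'abb': in L2? Yes
  'bb': in L2? Yes
Intersection = {aaa, ab, abb, bb}
|L1 ∩ L2| = 4

4


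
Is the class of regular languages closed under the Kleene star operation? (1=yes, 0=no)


Regular languages are closed under:
- Union (DFA product construction)
- Intersection (DFA product construction)
- Complement (swap accept/reject states)
- Concatenation (NFA construction)
- Kleene star (NFA construction)
Kleene star is in this list
Therefore: closed

1


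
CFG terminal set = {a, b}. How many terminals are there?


Terminal symbols: a, b
Counting each: a (#1), b (#2)
Total = 2

2


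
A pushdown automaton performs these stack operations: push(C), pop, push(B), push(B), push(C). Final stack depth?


Tracing stack operations:
  push(C) -> stack = [C], depth=1
  pop -> removed C, stack = [], depth=0
  push(B) -> stack = [B], depth=1
  push(B) -> stack = [B,B], depth=2
  push(C) -> stack = [B,B,C], depth=3
Final depth = 3

3


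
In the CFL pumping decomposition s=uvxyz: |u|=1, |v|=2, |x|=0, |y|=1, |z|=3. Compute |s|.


|s| = |u| + |v| + |x| + |y| + |z|
= 1 + 2 + 0 + 1 + 3
= 3 + 0 + 4
= 3 + 4
= 7

7


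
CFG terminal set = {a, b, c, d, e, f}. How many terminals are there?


Terminal symbols: a, b, c, d, e, f
Counting each: a (#1), b (#2), c (#3), d (#4), e (#5), f (#6)
Total = 6

6


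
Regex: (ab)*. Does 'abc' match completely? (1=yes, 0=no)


Pattern: (ab)*
String: 'abc'
Pattern requires: zero or more repetitions of 'ab'
Length 3 is odd -> cannot be (ab)* -> no match
Result: 0

0


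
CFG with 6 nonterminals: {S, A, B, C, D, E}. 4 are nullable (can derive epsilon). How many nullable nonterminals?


Nonterminals: {S, A, B, C, D, E}
A nonterminal is nullable if it can derive epsilon
Counting nullable nonterminals: 4
Total nullable = 4

4


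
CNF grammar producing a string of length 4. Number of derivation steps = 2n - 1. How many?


Chomsky Normal Form derivation:
String length n = 4
Each step either:
  - Splits a nonterminal into two (n-1 such steps)
  - Converts a nonterminal to terminal (n such steps)
Total = (n-1) + n = 2n - 1
= 2(4) - 1
= 8 - 1
= 7

7


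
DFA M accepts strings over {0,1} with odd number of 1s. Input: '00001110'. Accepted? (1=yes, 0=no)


DFA has 2 states: q_even (start, accept=no) and q_odd
Processing string '00001110' character by character:
  Position 0: read '0', 1-count=0 -> q_even (no change)
  Position 1: read '0', 1-count=0 -> q_even (no change)
  Position 2: read '0', 1-count=0 -> q_even (no change)
  Position 3: read '0', 1-count=0 -> q_even (no change)
  Position 4: read '1', 1-count=1 -> q_odd
  Position 5: read '1', 1-count=2 -> q_even
  Position 6: read '1', 1-count=3 -> q_odd
  Position 7: read '0', 1-count=3 -> q_odd (no change)
Final state: q_odd, total 1s = 3 (odd); the DFA requires an odd count -> accept

1


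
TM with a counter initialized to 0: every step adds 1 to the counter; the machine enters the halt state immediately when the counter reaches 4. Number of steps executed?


Counter starts at 0. Counting sequence:
  Step 1: counter = 1
  Step 2: counter = 2
  Step 3: counter = 3
  Step 4: counter = 4
Counter reached 4 -> halt
Total steps = 4

4


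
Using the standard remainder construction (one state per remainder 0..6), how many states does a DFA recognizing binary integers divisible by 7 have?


Divisibility by 7 is tracked via the remainder mod 7: 0, 1, ..., 6
The construction assigns one state to each remainder
Number of remainders = 7

7


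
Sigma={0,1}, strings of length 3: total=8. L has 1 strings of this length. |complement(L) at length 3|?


Alphabet: {0,1}
String length: 3
Total strings of length 3 = 2^3 = 8
Strings in L = 1
Complement = total - |L|
= 8 - 1
= 7

7


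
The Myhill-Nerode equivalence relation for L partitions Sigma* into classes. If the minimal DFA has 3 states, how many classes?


Myhill-Nerode theorem:
Number of equivalence classes = number of states in minimal DFA
Minimal DFA states = 3
Therefore equivalence classes = 3

3


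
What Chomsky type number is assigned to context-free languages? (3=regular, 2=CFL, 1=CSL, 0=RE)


Chomsky hierarchy levels:
  Type 3: Regular (DFA/NFA/regex)
  Type 2: Context-free (PDA)
  Type 1: Context-sensitive
  Type 0: Recursively enumerable (TM)
'context-free' corresponds to Type 2

2


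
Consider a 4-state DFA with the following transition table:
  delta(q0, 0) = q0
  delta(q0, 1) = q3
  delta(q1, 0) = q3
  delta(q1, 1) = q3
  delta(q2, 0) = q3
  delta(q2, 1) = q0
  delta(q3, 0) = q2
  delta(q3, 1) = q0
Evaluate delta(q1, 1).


Looking up transition function:
delta(q1, 1) in the table
Row: q1, Column: 1
Result: q3

q3


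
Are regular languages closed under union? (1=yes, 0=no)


Regular languages are closed under all standard operations:
- Union: Yes (product construction)
- Intersection: Yes (product construction)
- Complement: Yes (swap accept/reject)
- Concatenation: Yes (NFA construction)
Operation: union -> Closed

1


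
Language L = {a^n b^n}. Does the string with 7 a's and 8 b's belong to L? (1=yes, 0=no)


Language requires equal numbers of a's and b's
PDA pushes for each 'a', pops for each 'b'
Number of a's = 7
Number of b's = 8
7 != 8 -> Reject

0


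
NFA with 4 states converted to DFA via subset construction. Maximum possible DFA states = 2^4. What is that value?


NFA has 4 states
Subset construction: each DFA state = subset of NFA states
Maximum subsets = 2^4
2^4 = 16

16


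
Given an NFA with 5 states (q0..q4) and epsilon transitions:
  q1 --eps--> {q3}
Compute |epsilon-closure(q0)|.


Starting from q0
Initialize closure = {q0}
q0 has no outgoing epsilon transitions -> nothing to add
Final closure: {q0}
Size = 1

1


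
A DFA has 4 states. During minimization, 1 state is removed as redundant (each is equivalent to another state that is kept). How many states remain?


Original DFA: 4 states
Redundant states removed: 1
Minimized states = original - removed
= 4 - 1
= 3

3


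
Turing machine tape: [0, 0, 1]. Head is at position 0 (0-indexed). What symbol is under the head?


Tape: [0, 0, 1]
Positions: 0 1 2
Values:    0 0 1
Head at position 0
tape[0] = 0

0


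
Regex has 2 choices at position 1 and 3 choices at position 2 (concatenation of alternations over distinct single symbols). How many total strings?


First group: 2 alternatives
Second group: 3 alternatives
Concatenation: each choice from group 1 pairs with each from group 2
Total = 2 x 3 = 6

6


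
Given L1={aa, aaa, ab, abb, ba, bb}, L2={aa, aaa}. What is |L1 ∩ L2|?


L1 = {aa, aaa, ab, abb, ba, bb}
L2 = {aa, aaa}
Checking each string in L1 against L2:
  'aa': in L2? Yes
  'aaa': in L2? Yes
  'ab': in L2? No
  'abb': in L2? No
  'ba': in L2? No
  'bb': in L2? No
Intersection = {aa, aaa}
|L1 ∩ L2| = 2

2


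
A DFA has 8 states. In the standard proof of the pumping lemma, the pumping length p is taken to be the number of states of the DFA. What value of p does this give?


Pumping lemma for regular languages (standard proof):
Take p = |Q|, the number of DFA states.
Any string of length >= |Q| passes through |Q|+1 states while reading its first |Q| symbols,
so by pigeonhole some state repeats, giving the loop that can be pumped.
Here |Q| = 8
Therefore the proof uses p = 8

8


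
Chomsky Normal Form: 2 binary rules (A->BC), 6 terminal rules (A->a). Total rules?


CNF allows two rule forms:
  A -> BC (binary): 2 rules
  A -> a (terminal): 6 rules
Total = 2 + 6 = 8

8


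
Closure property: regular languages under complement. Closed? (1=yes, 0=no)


Regular languages are closed under:
- Union (DFA product construction)
- Intersection (DFA product construction)
- Complement (swap accept/reject states)
- Concatenation (NFA construction)
- Kleene star (NFA construction)
complement is in this list
Therefore: closed

1


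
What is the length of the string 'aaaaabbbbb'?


String: 'aaaaabbbbb'
Counting characters:
  'a' appears 5 time(s)
  'b' appears 5 time(s)
Total length = 5 + 5 = 10

10


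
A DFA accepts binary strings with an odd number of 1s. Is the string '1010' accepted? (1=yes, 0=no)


DFA has 2 states: q_even (start, accept=no) and q_odd
Processing string '1010' character by character:
  Position 0: read '1', 1-count=1 -> q_odd
  Position 1: read '0', 1-count=1 -> q_odd (no change)
  Position 2: read '1', 1-count=2 -> q_even
  Position 3: read '0', 1-count=2 -> q_even (no change)
Final state: q_even, total 1s = 2 (even); the DFA requires an odd count -> reject

0


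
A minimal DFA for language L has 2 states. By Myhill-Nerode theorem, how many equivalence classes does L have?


Myhill-Nerode theorem:
Number of equivalence classes = number of states in minimal DFA
Minimal DFA states = 2
Therefore equivalence classes = 2

2


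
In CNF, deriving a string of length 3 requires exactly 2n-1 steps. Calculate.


Chomsky Normal Form derivation:
String length n = 3
Each step either:
  - Splits a nonterminal into two (n-1 such steps)
  - Converts a nonterminal to terminal (n such steps)
Total = (n-1) + n = 2n - 1
= 2(3) - 1
= 6 - 1
= 5

5


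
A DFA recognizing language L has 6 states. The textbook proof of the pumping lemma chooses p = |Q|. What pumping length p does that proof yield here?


Pumping lemma for regular languages (standard proof):
Take p = |Q|, the number of DFA states.
Any string of length >= |Q| passes through |Q|+1 states while reading its first |Q| symbols,
so by pigeonhole some state repeats, giving the loop that can be pumped.
Here |Q| = 6
Therefore the proof uses p = 6

6


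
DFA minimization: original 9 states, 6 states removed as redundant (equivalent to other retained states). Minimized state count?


Original DFA: 9 states
Redundant states removed: 6
Minimized states = original - removed
= 9 - 6
= 3

3


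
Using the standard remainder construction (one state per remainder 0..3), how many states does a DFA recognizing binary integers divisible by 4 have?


Divisibility by 4 is tracked via the remainder mod 4: 0, 1, ..., 3
The construction assigns one state to each remainder
Number of remainders = 4

4


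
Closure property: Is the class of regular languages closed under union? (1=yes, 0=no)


Regular languages are closed under all standard operations:
- Union: Yes (product construction)
- Intersection: Yes (product construction)
- Complement: Yes (swap accept/reject)
- Concatenation: Yes (NFA construction)
Operation: union -> Closed

1


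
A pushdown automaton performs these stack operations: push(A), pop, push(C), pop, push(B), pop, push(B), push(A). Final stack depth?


Tracing stack operations:
  push(A) -> stack = [A], depth=1
  pop -> removed A, stack = [], depth=0
  push(C) -> stack = [C], depth=1
  pop -> removed C, stack = [], depth=0
  push(B) -> stack = [B], depth=1
  pop -> removed B, stack = [], depth=0
  push(B) -> stack = [B], depth=1
  push(A) -> stack = [B,A], depth=2
Final depth = 2

2


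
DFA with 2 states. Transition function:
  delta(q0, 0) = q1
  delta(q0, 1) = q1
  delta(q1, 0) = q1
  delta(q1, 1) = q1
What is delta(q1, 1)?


Looking up transition function:
delta(q1, 1) in the table
Row: q1, Column: 1
Result: q1

q1


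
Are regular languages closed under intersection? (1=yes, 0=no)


Regular languages are closed under:
- Union (DFA product construction)
- Intersection (DFA product construction)
- Complement (swap accept/reject states)
- Concatenation (NFA construction)
- Kleene star (NFA construction)
intersection is in this list
Therefore: closed

1


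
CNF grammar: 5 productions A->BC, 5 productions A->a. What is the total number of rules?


CNF allows two rule forms:
  A -> BC (binary): 5 rules
  A -> a (terminal): 5 rules
Total = 5 + 5 = 10

10


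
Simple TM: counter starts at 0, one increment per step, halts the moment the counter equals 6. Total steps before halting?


Counter starts at 0. Counting sequence:
  Step 1: counter = 1
  Step 2: counter = 2
  Step 3: counter = 3
  Step 4: counter = 4
  Step 5: counter = 5
  Step 6: counter = 6
Counter reached 6 -> halt
Total steps = 6

6


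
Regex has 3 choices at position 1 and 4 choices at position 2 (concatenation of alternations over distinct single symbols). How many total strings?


First group: 3 alternatives
Second group: 4 alternatives
Concatenation: each choice from group 1 pairs with each from group 2
Total = 3 x 4 = 12

12


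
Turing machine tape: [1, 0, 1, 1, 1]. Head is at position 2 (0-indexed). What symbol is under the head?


Tape: [1, 0, 1, 1, 1]
Positions: 0 1 2 3 4
Values:    1 0 1 1 1
Head at position 2
tape[2] = 1

1


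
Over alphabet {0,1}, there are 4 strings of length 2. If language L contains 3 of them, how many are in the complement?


Alphabet: {0,1}
String length: 2
Total strings of length 2 = 2^2 = 4
Strings in L = 3
Complement = total - |L|
= 4 - 3
= 1

1


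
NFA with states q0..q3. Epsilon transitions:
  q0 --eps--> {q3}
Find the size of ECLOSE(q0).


Starting from q0
Initialize closure = {q0}
Follow epsilon from q0 -> add q3
Final closure: {q0, q3}
Size = 2

2


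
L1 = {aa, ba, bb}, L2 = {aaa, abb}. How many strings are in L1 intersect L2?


L1 = {aa, ba, bb}
L2 = {aaa, abb}
Checking each string in L1 against L2:
  'aa': in L2? No
  'ba': in L2? No
  'bb': in L2? No
Intersection = {}
|L1 ∩ L2| = 0

0


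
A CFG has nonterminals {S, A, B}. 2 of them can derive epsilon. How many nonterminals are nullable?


Nonterminals: {S, A, B}
A nonterminal is nullable if it can derive epsilon
Counting nullable nonterminals: 2
Total nullable = 2

2


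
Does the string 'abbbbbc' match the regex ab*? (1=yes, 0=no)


Pattern: ab*
String: 'abbbbbc'
Pattern requires: exactly one 'a' followed by zero or more 'b's
First char is 'a' -> OK
Rest 'bbbbbc': all b's? No
Result: 0

0


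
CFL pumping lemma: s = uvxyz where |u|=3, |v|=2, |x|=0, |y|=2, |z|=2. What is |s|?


|s| = |u| + |v| + |x| + |y| + |z|
= 3 + 2 + 0 + 2 + 2
= 5 + 0 + 4
= 5 + 4
= 9

9


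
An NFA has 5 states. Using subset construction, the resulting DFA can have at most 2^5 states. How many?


NFA has 5 states
Subset construction: each DFA state = subset of NFA states
Maximum subsets = 2^5
2^5 = 32

32


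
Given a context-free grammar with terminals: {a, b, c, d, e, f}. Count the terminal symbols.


Terminal symbols: a, b, c, d, e, f
Counting each: a (#1), b (#2), c (#3), d (#4), e (#5), f (#6)
Total = 6

6


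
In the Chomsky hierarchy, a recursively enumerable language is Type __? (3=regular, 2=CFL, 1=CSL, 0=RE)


Chomsky hierarchy levels:
  Type 3: Regular (DFA/NFA/regex)
  Type 2: Context-free (PDA)
  Type 1: Context-sensitive
  Type 0: Recursively enumerable (TM)
'recursively enumerable' corresponds to Type 0

0


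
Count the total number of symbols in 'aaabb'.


String: 'aaabb'
Counting characters:
  'a' appears 3 time(s)
  'b' appears 2 time(s)
Total length = 3 + 2 = 5

5


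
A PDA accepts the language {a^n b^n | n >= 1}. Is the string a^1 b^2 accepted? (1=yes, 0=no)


Language requires equal numbers of a's and b's
PDA pushes for each 'a', pops for each 'b'
Number of a's = 1
Number of b's = 2
1 != 2 -> Reject

0


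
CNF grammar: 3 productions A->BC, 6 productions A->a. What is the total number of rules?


CNF allows two rule forms:
  A -> BC (binary): 3 rules
  A -> a (terminal): 6 rules
Total = 3 + 6 = 9

9


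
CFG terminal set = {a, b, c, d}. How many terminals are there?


Terminal symbols: a, b, c, d
Counting each: a (#1), b (#2), c (#3), d (#4)
Total = 4

4


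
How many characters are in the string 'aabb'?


String: 'aabb'
Counting characters:
  'a' appears 2 time(s)
  'b' appears 2 time(s)
Total length = 2 + 2 = 4

4


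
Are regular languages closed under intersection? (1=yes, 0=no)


Regular languages are closed under:
- Union (DFA product construction)
- Intersection (DFA product construction)
- Complement (swap accept/reject states)
- Concatenation (NFA construction)
- Kleene star (NFA construction)
intersection is in this list
Therefore: closed

1


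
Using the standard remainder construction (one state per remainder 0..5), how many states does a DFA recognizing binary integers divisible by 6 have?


Divisibility by 6 is tracked via the remainder mod 6: 0, 1, ..., 5
The construction assigns one state to each remainder
Number of remainders = 6

6


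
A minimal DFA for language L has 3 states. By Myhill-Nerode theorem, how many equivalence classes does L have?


Myhill-Nerode theorem:
Number of equivalence classes = number of states in minimal DFA
Minimal DFA states = 3
Therefore equivalence classes = 3

3


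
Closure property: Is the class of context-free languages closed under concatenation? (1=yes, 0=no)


CFL closure properties:
  Closed under: union, concatenation, Kleene star
  NOT closed under: intersection, complement
Operation 'concatenation' is in closed list -> Yes (closed)

1


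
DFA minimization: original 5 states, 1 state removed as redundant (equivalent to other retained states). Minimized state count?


Original DFA: 5 states
Redundant states removed: 1
Minimized states = original - removed
= 5 - 1
= 4

4


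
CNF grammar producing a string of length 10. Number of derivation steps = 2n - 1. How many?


Chomsky Normal Form derivation:
String length n = 10
Each step either:
  - Splits a nonterminal into two (n-1 such steps)
  - Converts a nonterminal to terminal (n such steps)
Total = (n-1) + n = 2n - 1
= 2(10) - 1
= 20 - 1
= 19

19


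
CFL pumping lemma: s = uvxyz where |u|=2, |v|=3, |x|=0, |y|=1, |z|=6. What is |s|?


|s| = |u| + |v| + |x| + |y| + |z|
= 2 + 3 + 0 + 1 + 6
= 5 + 0 + 7
= 5 + 7
= 12

12


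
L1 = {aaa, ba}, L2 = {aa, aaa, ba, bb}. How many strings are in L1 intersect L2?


L1 = {aaa, ba}
L2 = {aa, aaa, ba, bb}
Checking each string in L1 against L2:
  'aaa': in L2? Yes
  'ba': in L2? Yes
Intersection = {aaa, ba}
|L1 ∩ L2| = 2

2


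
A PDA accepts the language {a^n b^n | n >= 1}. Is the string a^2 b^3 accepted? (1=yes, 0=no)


Language requires equal numbers of a's and b's
PDA pushes for each 'a', pops for each 'b'
Number of a's = 2
Number of b's = 3
2 != 3 -> Reject

0


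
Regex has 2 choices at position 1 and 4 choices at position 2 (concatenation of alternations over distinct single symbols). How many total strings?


First group: 2 alternatives
Second group: 4 alternatives
Concatenation: each choice from group 1 pairs with each from group 2
Total = 2 x 4 = 8

8


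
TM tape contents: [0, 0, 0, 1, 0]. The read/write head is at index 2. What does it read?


Tape: [0, 0, 0, 1, 0]
Positions: 0 1 2 3 4
Values:    0 0 0 1 0
Head at position 2
tape[2] = 0

0


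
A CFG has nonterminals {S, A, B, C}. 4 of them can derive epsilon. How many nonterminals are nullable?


Nonterminals: {S, A, B, C}
A nonterminal is nullable if it can derive epsilon
Counting nullable nonterminals: 4
Total nullable = 4

4


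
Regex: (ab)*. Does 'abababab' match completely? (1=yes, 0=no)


Pattern: (ab)*
String: 'abababab'
Pattern requires: zero or more repetitions of 'ab'
Pairs: ['ab', 'ab', 'ab', 'ab']
All pairs are 'ab'? Yes
Result: 1

1


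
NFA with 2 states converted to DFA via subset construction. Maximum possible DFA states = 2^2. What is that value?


NFA has 2 states
Subset construction: each DFA state = subset of NFA states
Maximum subsets = 2^2
2^2 = 4

4


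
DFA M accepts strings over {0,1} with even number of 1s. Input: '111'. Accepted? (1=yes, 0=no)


DFA has 2 states: q_even (start, accept=yes) and q_odd
Processing string '111' character by character:
  Position 0: read '1', 1-count=1 -> q_odd
  Position 1: read '1', 1-count=2 -> q_even
  Position 2: read '1', 1-count=3 -> q_odd
Final state: q_odd, total 1s = 3 (odd); the DFA requires an even count -> reject

0


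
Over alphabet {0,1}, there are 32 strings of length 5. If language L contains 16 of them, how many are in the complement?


Alphabet: {0,1}
String length: 5
Total strings of length 5 = 2^5 = 32
Strings in L = 16
Complement = total - |L|
= 32 - 16
= 16

16


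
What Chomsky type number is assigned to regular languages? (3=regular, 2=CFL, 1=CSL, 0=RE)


Chomsky hierarchy levels:
  Type 3: Regular (DFA/NFA/regex)
  Type 2: Context-free (PDA)
  Type 1: Context-sensitive
  Type 0: Recursively enumerable (TM)
'regular' corresponds to Type 3

3


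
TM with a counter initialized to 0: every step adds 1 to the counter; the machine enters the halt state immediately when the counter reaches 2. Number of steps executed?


Counter starts at 0. Counting sequence:
  Step 1: counter = 1
  Step 2: counter = 2
Counter reached 2 -> halt
Total steps = 2

2


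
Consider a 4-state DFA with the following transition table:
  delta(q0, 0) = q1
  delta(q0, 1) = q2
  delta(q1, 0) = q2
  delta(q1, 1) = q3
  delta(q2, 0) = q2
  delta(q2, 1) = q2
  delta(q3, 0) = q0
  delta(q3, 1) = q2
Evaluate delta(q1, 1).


Looking up transition function:
delta(q1, 1) in the table
Row: q1, Column: 1
Result: q3

q3


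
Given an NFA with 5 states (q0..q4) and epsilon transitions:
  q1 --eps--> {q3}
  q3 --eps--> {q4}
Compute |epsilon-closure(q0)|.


Starting from q0
Initialize closure = {q0}
q0 has no outgoing epsilon transitions -> nothing to add
Final closure: {q0}
Size = 1

1


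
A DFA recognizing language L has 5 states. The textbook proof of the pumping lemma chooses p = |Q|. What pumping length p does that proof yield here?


Pumping lemma for regular languages (standard proof):
Take p = |Q|, the number of DFA states.
Any string of length >= |Q| passes through |Q|+1 states while reading its first |Q| symbols,
so by pigeonhole some state repeats, giving the loop that can be pumped.
Here |Q| = 5
Therefore the proof uses p = 5

5


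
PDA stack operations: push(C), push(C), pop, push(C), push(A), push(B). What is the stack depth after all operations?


Tracing stack operations:
  push(C) -> stack = [C], depth=1
  push(C) -> stack = [C,C], depth=2
  pop -> removed C, stack = [C], depth=1
  push(C) -> stack = [C,C], depth=2
  push(A) -> stack = [C,C,A], depth=3
  push(B) -> stack = [C,C,A,B], depth=4
Final depth = 4

4


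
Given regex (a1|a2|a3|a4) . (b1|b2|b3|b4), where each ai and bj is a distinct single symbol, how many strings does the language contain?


First group: 4 alternatives
Second group: 4 alternatives
Concatenation: each choice from group 1 pairs with each from group 2
Total = 4 x 4 = 16

16


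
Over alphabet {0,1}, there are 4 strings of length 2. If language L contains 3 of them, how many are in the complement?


Alphabet: {0,1}
String length: 2
Total strings of length 2 = 2^2 = 4
Strings in L = 3
Complement = total - |L|
= 4 - 3
= 1

1


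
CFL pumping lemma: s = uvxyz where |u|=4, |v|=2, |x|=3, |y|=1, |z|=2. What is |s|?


|s| = |u| + |v| + |x| + |y| + |z|
= 4 + 2 + 3 + 1 + 2
= 6 + 3 + 3
= 9 + 3
= 12

12


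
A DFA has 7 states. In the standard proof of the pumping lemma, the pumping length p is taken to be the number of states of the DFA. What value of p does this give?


Pumping lemma for regular languages (standard proof):
Take p = |Q|, the number of DFA states.
Any string of length >= |Q| passes through |Q|+1 states while reading its first |Q| symbols,
so by pigeonhole some state repeats, giving the loop that can be pumped.
Here |Q| = 7
Therefore the proof uses p = 7

7


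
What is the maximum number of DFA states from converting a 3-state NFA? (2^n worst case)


NFA has 3 states
Subset construction: each DFA state = subset of NFA states
Maximum subsets = 2^3
2^3 = 8

8


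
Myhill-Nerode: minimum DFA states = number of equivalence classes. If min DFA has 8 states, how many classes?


Myhill-Nerode theorem:
Number of equivalence classes = number of states in minimal DFA
Minimal DFA states = 8
Therefore equivalence classes = 8

8


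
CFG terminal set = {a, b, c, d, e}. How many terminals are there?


Terminal symbols: a, b, c, d, e
Counting each: a (#1), b (#2), c (#3), d (#4), e (#5)
Total = 5

5


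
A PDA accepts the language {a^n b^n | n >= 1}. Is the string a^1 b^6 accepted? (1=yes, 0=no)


Language requires equal numbers of a's and b's
PDA pushes for each 'a', pops for each 'b'
Number of a's = 1
Number of b's = 6
1 != 6 -> Reject

0


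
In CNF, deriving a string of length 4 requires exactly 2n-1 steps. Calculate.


Chomsky Normal Form derivation:
String length n = 4
Each step either:
  - Splits a nonterminal into two (n-1 such steps)
  - Converts a nonterminal to terminal (n such steps)
Total = (n-1) + n = 2n - 1
= 2(4) - 1
= 8 - 1
= 7

7


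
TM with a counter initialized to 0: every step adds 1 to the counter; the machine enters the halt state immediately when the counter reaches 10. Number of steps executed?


Counter starts at 0. Counting sequence:
  Step 1: counter = 1
  Step 2: counter = 2
  Step 3: counter = 3
  Step 4: counter = 4
  Step 5: counter = 5
  Step 6: counter = 6
  ...
  Step 10: counter = 10
Counter reached 10 -> halt
Total steps = 10

10


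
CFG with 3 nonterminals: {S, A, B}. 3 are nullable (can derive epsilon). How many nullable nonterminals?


Nonterminals: {S, A, B}
A nonterminal is nullable if it can derive epsilon
Counting nullable nonterminals: 3
Total nullable = 3

3


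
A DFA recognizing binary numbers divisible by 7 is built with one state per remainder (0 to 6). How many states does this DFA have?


Divisibility by 7 is tracked via the remainder mod 7: 0, 1, ..., 6
The construction assigns one state to each remainder
Number of remainders = 7

7


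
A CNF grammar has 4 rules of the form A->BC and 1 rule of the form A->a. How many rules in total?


CNF allows two rule forms:
  A -> BC (binary): 4 rules
  A -> a (terminal): 1 rule
Total = 4 + 1 = 5

5


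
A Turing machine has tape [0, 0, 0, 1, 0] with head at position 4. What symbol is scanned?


Tape: [0, 0, 0, 1, 0]
Positions: 0 1 2 3 4
Values:    0 0 0 1 0
Head at position 4
tape[4] = 0

0


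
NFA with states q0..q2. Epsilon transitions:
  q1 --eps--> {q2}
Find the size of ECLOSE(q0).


Starting from q0
Initialize closure = {q0}
q0 has no outgoing epsilon transitions -> nothing to add
Final closure: {q0}
Size = 1

1


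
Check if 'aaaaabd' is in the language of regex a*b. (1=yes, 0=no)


Pattern: a*b
String: 'aaaaabd'
Pattern requires: zero or more 'a's followed by exactly one 'b'
Found 5 leading 'a's
Remaining: 'bd'
Remaining is not 'b' -> no match
Result: 0

0


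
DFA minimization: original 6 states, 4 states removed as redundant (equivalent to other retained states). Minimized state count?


Original DFA: 6 states
Redundant states removed: 4
Minimized states = original - removed
= 6 - 4
= 2

2


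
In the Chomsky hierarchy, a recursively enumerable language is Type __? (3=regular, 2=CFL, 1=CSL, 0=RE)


Chomsky hierarchy levels:
  Type 3: Regular (DFA/NFA/regex)
  Type 2: Context-free (PDA)
  Type 1: Context-sensitive
  Type 0: Recursively enumerable (TM)
'recursively enumerable' corresponds to Type 0

0


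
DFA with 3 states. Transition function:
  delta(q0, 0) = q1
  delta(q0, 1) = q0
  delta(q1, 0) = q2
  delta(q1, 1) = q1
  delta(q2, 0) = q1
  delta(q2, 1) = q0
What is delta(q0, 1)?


Looking up transition function:
delta(q0, 1) in the table
Row: q0, Column: 1
Result: q0

q0


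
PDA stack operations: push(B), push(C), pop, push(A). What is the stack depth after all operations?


Tracing stack operations:
  push(B) -> stack = [B], depth=1
  push(C) -> stack = [B,C], depth=2
  pop -> removed C, stack = [B], depth=1
  push(A) -> stack = [B,A], depth=2
Final depth = 2

2


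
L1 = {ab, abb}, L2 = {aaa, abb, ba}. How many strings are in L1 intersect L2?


L1 = {ab, abb}
L2 = {aaa, abb, ba}
Checking each string in L1 against L2:
  'ab': in L2? No
  'abb': in L2? Yes
Intersection = {abb}
|L1 ∩ L2| = 1

1


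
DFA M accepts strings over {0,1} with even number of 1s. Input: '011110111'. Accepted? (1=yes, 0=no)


DFA has 2 states: q_even (start, accept=yes) and q_odd
Processing string '011110111' character by character:
  Position 0: read '0', 1-count=0 -> q_even (no change)
  Position 1: read '1', 1-count=1 -> q_odd
  Position 2: read '1', 1-count=2 -> q_even
  Position 3: read '1', 1-count=3 -> q_odd
  Position 4: read '1', 1-count=4 -> q_even
  Position 5: read '0', 1-count=4 -> q_even (no change)
  Position 6: read '1', 1-count=5 -> q_odd
  Position 7: read '1', 1-count=6 -> q_even
  Position 8: read '1', 1-count=7 -> q_odd
Final state: q_odd, total 1s = 7 (odd); the DFA requires an even count -> reject

0


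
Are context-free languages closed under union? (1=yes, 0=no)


CFL closure properties:
  Closed under: union, concatenation, Kleene star
  NOT closed under: intersection, complement
Operation 'union' is in closed list -> Yes (closed)

1


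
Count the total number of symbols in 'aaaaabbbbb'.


String: 'aaaaabbbbb'
Counting characters:
  'a' appears 5 time(s)
  'b' appears 5 time(s)
Total length = 5 + 5 = 10

10


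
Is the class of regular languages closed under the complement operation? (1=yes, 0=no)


Regular languages are closed under:
- Union (DFA product construction)
- Intersection (DFA product construction)
- Complement (swap accept/reject states)
- Concatenation (NFA construction)
- Kleene star (NFA construction)
complement is in this list
Therefore: closed

1


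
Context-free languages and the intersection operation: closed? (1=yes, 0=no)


CFL closure properties:
  Closed under: union, concatenation, Kleene star
  NOT closed under: intersection, complement
Operation 'intersection' is in not-closed list -> No (not closed)

0


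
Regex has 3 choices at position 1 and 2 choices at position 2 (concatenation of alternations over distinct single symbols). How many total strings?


First group: 3 alternatives
Second group: 2 alternatives
Concatenation: each choice from group 1 pairs with each from group 2
Total = 3 x 2 = 6

6
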